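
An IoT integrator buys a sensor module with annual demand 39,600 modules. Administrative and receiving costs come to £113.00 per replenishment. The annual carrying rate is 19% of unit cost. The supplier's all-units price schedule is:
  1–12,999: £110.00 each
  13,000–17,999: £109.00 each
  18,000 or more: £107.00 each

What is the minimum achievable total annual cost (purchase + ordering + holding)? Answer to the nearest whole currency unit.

TC* ≈ £4,369,676

Holding cost per unit per year at price C is H = 0.19·C.
For each price level, check whether its EOQ is feasible; otherwise the best quantity at that price is the breakpoint.
EOQ at £110.00 = 654.4 (feasible in tier 1): TC = 39,600×£110.00 + (39,600/654.4)×113 + (654.4/2)×0.19×£110.00 = £4,369,676.50.
EOQ at £109.00 = 657.4 < 13000, so use break Q=13000: TC = 39,600×£109.00 + (39,600/13000.0)×113 + (13000.0/2)×0.19×£109.00 = £4,451,359.22.
EOQ at £107.00 = 663.5 < 18000, so use break Q=18000: TC = 39,600×£107.00 + (39,600/18000.0)×113 + (18000.0/2)×0.19×£107.00 = £4,420,418.60.
Lowest total cost among the candidates is at Q = 654.4.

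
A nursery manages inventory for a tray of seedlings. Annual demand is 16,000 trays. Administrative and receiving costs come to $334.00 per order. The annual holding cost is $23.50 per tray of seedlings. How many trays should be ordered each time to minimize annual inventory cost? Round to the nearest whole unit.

Q* ≈ 674 trays

EOQ = √(2DS / H) = √(2 × 16,000 × 334 / 23.5).
= √(10,688,000 / 23.5) = √454,808.5106 ≈ 674.395.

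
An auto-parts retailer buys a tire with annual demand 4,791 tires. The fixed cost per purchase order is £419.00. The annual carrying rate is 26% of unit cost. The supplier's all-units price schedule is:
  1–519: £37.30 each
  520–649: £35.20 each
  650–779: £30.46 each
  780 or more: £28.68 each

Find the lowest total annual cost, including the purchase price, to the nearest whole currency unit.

Holding cost per unit per year at price C is H = 0.26·C.
Evaluate total cost at each tier's feasible EOQ or, if the EOQ is below the tier, at the tier's minimum quantity.
Tier 1 (£37.30): EOQ = 643.4 exceeds tier's upper bound 519, so this tier is dominated.
Tier 2 (£35.20): EOQ = 662.3 exceeds tier's upper bound 649, so this tier is dominated.
EOQ at £30.46 = 712.0 (feasible in tier 3): TC = 4,791×£30.46 + (4,791/712.0)×419 + (712.0/2)×0.26×£30.46 = £151,572.66.
EOQ at £28.68 = 733.8 < 780, so use break Q=780: TC = 4,791×£28.68 + (4,791/780.0)×419 + (780.0/2)×0.26×£28.68 = £142,887.66.
Lowest total cost among the candidates is at Q = 780.0.

TC* ≈ £142,888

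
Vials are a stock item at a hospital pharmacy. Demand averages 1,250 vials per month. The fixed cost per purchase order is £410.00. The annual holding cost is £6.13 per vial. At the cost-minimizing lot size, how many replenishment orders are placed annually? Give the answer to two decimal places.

Annual demand D = 1,250 × 12 = 15,000.
EOQ = √(2DS/H) = √(2 × 15,000 × 410 / 6.13) ≈ 1416.52.
Orders per year = D / Q* = 15,000 / 1416.52 ≈ 10.589.

N ≈ 10.59 orders per year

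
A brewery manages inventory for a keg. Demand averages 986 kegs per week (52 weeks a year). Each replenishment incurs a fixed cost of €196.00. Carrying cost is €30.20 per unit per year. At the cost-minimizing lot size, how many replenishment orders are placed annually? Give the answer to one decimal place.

Annual demand D = 986 × 52 = 51,272.
Q* = √(2DS/H) = √(2 × 51,272 × 196 / 30.2) ≈ 815.79.
Orders per year = D / Q* = 51,272 / 815.79 ≈ 62.849.

N ≈ 62.8 orders per year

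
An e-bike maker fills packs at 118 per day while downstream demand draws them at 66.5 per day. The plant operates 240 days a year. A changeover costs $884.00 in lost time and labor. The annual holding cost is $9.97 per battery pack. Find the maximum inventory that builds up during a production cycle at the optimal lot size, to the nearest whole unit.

Annual demand D = 66.5 × 240 = 15,960.
Production build-up factor (1 − d/p) = 1 − 66.5/118 = 0.4364.
Q* = √(2DS / (H(1 − d/p))) = √(2 × 15,960 × 884 / (9.97 × 0.4364)).
= √(28,217,280 / 4.3513) ≈ 2546.522.
Maximum inventory = Q*(1 − d/p) = 2546.522 × 0.4364 ≈ 1111.406.

I_max ≈ 1,111 packs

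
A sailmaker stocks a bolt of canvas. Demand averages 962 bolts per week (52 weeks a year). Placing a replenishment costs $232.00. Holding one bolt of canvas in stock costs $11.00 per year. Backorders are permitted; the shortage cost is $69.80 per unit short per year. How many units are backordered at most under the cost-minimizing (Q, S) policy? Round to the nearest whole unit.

S* ≈ 213 bolts

Annual demand D = 962 × 52 = 50,024.
With planned backorders, Q* = √(2DS/H) · √((H+B)/B).
√(2DS/H) = √(2 × 50,024 × 232 / 11) = 1452.619.
√((H+B)/B) = √((11+69.8)/69.8) = 1.0759.
Q* ≈ 1562.895.
S* = Q* · H/(H+B) = 1562.895 × 11/80.8 ≈ 212.770.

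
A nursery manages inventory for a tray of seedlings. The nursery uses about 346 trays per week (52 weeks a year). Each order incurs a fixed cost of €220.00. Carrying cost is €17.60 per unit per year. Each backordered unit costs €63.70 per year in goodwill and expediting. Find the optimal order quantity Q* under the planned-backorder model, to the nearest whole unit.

Q* ≈ 758 trays

Annual demand D = 346 × 52 = 17,992.
With planned backorders, Q* = √(2DS/H) · √((H+B)/B).
√(2DS/H) = √(2 × 17,992 × 220 / 17.6) = 670.671.
√((H+B)/B) = √((17.6+63.7)/63.7) = 1.1297.
Q* ≈ 757.679.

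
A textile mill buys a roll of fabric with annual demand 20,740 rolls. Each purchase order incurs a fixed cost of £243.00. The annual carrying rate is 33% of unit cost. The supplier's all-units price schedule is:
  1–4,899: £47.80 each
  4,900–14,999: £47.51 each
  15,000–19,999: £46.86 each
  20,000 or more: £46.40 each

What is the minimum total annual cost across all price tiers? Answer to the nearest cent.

Holding cost per unit per year at price C is H = 0.33·C.
Evaluate total cost at each tier's feasible EOQ or, if the EOQ is below the tier, at the tier's minimum quantity.
EOQ at £47.80 = 799.4 (feasible in tier 1): TC = 20,740×£47.80 + (20,740/799.4)×243 + (799.4/2)×0.33×£47.80 = £1,003,981.37.
EOQ at £47.51 = 801.8 < 4900, so use break Q=4900: TC = 20,740×£47.51 + (20,740/4900.0)×243 + (4900.0/2)×0.33×£47.51 = £1,024,797.77.
EOQ at £46.86 = 807.4 < 15000, so use break Q=15000: TC = 20,740×£46.86 + (20,740/15000.0)×243 + (15000.0/2)×0.33×£46.86 = £1,088,190.89.
EOQ at £46.40 = 811.3 < 20000, so use break Q=20000: TC = 20,740×£46.40 + (20,740/20000.0)×243 + (20000.0/2)×0.33×£46.40 = £1,115,707.99.
Lowest total cost among the candidates is at Q = 799.4.

TC* ≈ £1,003,981.37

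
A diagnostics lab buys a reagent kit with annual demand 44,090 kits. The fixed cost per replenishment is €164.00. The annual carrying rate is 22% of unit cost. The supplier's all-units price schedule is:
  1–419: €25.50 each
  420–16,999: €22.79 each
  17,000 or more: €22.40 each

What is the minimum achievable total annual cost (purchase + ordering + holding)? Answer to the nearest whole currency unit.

TC* ≈ €1,013,326

Holding cost per unit per year at price C is H = 0.22·C.
For each price level, check whether its EOQ is feasible; otherwise the best quantity at that price is the breakpoint.
Tier 1 (€25.50): EOQ = 1605.6 exceeds tier's upper bound 419, so this tier is dominated.
EOQ at €22.79 = 1698.3 (feasible in tier 2): TC = 44,090×€22.79 + (44,090/1698.3)×164 + (1698.3/2)×0.22×€22.79 = €1,013,326.21.
EOQ at €22.40 = 1713.1 < 17000, so use break Q=17000: TC = 44,090×€22.40 + (44,090/17000.0)×164 + (17000.0/2)×0.22×€22.40 = €1,029,929.34.
Lowest total cost among the candidates is at Q = 1698.3.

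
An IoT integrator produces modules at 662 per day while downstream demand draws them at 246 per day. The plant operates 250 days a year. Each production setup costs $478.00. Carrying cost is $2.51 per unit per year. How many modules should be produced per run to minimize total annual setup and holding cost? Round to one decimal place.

Annual demand D = 246 × 250 = 61,500.
Production build-up factor (1 − d/p) = 1 − 246/662 = 0.6284.
Q* = √(2DS / (H(1 − d/p))) = √(2 × 61,500 × 478 / (2.51 × 0.6284)).
= √(58,794,000 / 1.5773) ≈ 6105.370.

Q* ≈ 6,105.4 modules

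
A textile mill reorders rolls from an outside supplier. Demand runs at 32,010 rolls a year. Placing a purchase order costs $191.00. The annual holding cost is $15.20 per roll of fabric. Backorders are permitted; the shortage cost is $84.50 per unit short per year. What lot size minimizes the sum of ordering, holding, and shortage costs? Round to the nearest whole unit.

Q* ≈ 974 rolls

With planned backorders, Q* = √(2DS/H) · √((H+B)/B).
√(2DS/H) = √(2 × 32,010 × 191 / 15.2) = 896.918.
√((H+B)/B) = √((15.2+84.5)/84.5) = 1.0862.
Q* ≈ 974.253.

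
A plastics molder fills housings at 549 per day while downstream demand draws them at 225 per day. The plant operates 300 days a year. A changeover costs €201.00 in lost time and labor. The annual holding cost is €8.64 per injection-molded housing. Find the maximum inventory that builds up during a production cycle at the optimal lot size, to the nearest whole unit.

Annual demand D = 225 × 300 = 67,500.
Production build-up factor (1 − d/p) = 1 − 225/549 = 0.5902.
Q* = √(2DS / (H(1 − d/p))) = √(2 × 67,500 × 201 / (8.64 × 0.5902)).
= √(27,135,000 / 5.099) ≈ 2306.862.
Maximum inventory = Q*(1 − d/p) = 2306.862 × 0.5902 ≈ 1361.427.

I_max ≈ 1,361 housings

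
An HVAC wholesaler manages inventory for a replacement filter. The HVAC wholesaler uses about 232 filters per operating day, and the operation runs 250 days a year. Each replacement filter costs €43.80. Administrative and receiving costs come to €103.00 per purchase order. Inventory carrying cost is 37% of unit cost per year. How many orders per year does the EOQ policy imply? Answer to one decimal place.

Annual demand D = 232 × 250 = 58,000.
Holding cost H = 0.37 × €43.80 = €16.2060 per unit per year.
EOQ = √(2DS/H) = √(2 × 58,000 × 103 / 16.206) ≈ 858.64.
Orders per year = D / Q* = 58,000 / 858.64 ≈ 67.549.

N ≈ 67.5 orders per year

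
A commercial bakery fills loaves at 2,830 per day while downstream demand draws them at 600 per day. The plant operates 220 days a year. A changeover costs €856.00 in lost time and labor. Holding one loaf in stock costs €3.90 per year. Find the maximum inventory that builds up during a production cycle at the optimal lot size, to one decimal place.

Annual demand D = 600 × 220 = 132,000.
Production build-up factor (1 − d/p) = 1 − 600/2,830 = 0.7880.
Q* = √(2DS / (H(1 − d/p))) = √(2 × 132,000 × 856 / (3.9 × 0.7880)).
= √(225,984,000 / 3.0731) ≈ 8575.261.
Maximum inventory = Q*(1 − d/p) = 8575.261 × 0.7880 ≈ 6757.184.

I_max ≈ 6,757.2 loaves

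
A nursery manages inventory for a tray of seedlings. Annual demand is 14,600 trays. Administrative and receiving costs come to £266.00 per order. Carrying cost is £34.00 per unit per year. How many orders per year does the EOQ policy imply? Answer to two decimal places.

N ≈ 30.55 orders per year

The optimal lot size = √(2DS/H) = √(2 × 14,600 × 266 / 34) ≈ 477.96.
Orders per year = D / Q* = 14,600 / 477.96 ≈ 30.546.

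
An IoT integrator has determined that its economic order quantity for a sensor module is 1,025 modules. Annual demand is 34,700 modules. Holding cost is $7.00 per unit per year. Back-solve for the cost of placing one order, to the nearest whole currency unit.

The basic EOQ model gives Q* = √(2DS/H); rearrange for the unknown.
From Q* = √(2DS/H): S = Q*²H / (2D) = 1,025² × 7 / (2 × 34,700) = 105.9708.

S ≈ $106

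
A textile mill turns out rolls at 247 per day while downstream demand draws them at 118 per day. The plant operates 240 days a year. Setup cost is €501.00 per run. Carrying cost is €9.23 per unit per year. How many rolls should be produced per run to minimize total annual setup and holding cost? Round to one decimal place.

Q* ≈ 2,426.2 rolls

Annual demand D = 118 × 240 = 28,320.
Production build-up factor (1 − d/p) = 1 − 118/247 = 0.5223.
Q* = √(2DS / (H(1 − d/p))) = √(2 × 28,320 × 501 / (9.23 × 0.5223)).
= √(28,376,640 / 4.8205) ≈ 2426.237.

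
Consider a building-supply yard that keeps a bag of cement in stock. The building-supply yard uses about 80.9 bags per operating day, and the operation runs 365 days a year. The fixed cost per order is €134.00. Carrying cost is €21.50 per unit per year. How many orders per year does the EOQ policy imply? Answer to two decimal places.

Annual demand D = 80.9 × 365 = 29,528.5.
EOQ = √(2DS/H) = √(2 × 29,528.5 × 134 / 21.5) ≈ 606.69.
Orders per year = D / Q* = 29,528.5 / 606.69 ≈ 48.671.

N ≈ 48.67 orders per year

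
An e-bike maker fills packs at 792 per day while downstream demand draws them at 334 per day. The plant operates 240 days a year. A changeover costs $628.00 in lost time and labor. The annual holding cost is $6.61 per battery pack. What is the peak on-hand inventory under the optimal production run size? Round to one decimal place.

I_max ≈ 2,967.9 packs

Annual demand D = 334 × 240 = 80,160.
Production build-up factor (1 − d/p) = 1 − 334/792 = 0.5783.
Q* = √(2DS / (H(1 − d/p))) = √(2 × 80,160 × 628 / (6.61 × 0.5783)).
= √(100,680,960 / 3.8224) ≈ 5132.191.
Maximum inventory = Q*(1 − d/p) = 5132.191 × 0.5783 ≈ 2967.858.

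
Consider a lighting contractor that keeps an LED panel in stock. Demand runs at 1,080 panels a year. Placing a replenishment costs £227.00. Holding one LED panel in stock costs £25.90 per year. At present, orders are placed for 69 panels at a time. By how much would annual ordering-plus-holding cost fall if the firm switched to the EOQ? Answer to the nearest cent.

Extra cost ≈ £882.99 per year

EOQ = √(2DS/H) = √(2 × 1,080 × 227 / 25.9) ≈ 137.59.
Cost at Q* = (D/Q*)S + (Q*/2)H = √(2DSH) ≈ £3,563.61.
Cost at Q = 69: (1,080/69)×227 + (69/2)×25.9 = £3,553.04 + £893.55 = £4,446.59.
Excess = £4,446.59 − £3,563.61 = £882.99.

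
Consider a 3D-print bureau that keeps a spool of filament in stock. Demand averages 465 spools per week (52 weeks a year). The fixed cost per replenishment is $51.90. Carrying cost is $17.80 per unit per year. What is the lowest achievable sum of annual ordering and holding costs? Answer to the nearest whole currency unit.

Annual demand D = 465 × 52 = 24,180.
Q* = √(2DS/H) = √(2 × 24,180 × 51.9 / 17.8) ≈ 375.51.
At the optimum the two cost components are equal, so total cost = 2·(Q*/2)H = Q*·H.
Minimum total = √(2DSH) = √(2 × 24,180 × 51.9 × 17.8) ≈ 6684.006.

TC* ≈ $6,684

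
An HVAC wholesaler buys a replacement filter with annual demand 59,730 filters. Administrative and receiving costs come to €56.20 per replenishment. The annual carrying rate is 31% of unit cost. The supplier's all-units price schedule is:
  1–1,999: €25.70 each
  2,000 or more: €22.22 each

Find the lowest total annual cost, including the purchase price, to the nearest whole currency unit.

TC* ≈ €1,335,767

Holding cost per unit per year at price C is H = 0.31·C.
Evaluate total cost at each tier's feasible EOQ or, if the EOQ is below the tier, at the tier's minimum quantity.
EOQ at €25.70 = 918.0 (feasible in tier 1): TC = 59,730×€25.70 + (59,730/918.0)×56.2 + (918.0/2)×0.31×€25.70 = €1,542,374.53.
EOQ at €22.22 = 987.2 < 2000, so use break Q=2000: TC = 59,730×€22.22 + (59,730/2000.0)×56.2 + (2000.0/2)×0.31×€22.22 = €1,335,767.21.
Lowest total cost among the candidates is at Q = 2000.0.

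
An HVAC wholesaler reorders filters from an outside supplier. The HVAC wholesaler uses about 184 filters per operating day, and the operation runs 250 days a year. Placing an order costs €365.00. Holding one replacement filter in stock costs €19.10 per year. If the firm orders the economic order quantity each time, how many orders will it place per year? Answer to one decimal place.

N ≈ 34.7 orders per year

Annual demand D = 184 × 250 = 46,000.
EOQ = √(2DS/H) = √(2 × 46,000 × 365 / 19.1) ≈ 1325.94.
Orders per year = D / Q* = 46,000 / 1325.94 ≈ 34.692.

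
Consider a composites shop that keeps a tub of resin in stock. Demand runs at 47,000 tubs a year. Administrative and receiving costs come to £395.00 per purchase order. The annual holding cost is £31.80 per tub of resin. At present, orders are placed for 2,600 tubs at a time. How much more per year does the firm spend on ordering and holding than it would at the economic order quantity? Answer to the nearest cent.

Extra cost ≈ £14,118.57 per year

EOQ = √(2DS/H) = √(2 × 47,000 × 395 / 31.8) ≈ 1080.56.
Cost at Q* = (D/Q*)S + (Q*/2)H = √(2DSH) ≈ £34,361.81.
Cost at Q = 2,600: (47,000/2,600)×395 + (2,600/2)×31.8 = £7,140.38 + £41,340.00 = £48,480.38.
Excess = £48,480.38 − £34,361.81 = £14,118.57.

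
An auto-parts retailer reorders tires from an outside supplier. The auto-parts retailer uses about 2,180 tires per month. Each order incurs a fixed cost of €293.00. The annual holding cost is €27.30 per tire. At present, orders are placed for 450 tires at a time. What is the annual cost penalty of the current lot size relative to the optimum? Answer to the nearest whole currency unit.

Extra cost ≈ €2,718 per year

Annual demand D = 2,180 × 12 = 26,160.
EOQ = √(2DS/H) = √(2 × 26,160 × 293 / 27.3) ≈ 749.35.
Cost at Q* = (D/Q*)S + (Q*/2)H = √(2DSH) ≈ €20,457.33.
Cost at Q = 450: (26,160/450)×293 + (450/2)×27.3 = €17,033.07 + €6,142.50 = €23,175.57.
Excess = €23,175.57 − €20,457.33 = €2,718.23.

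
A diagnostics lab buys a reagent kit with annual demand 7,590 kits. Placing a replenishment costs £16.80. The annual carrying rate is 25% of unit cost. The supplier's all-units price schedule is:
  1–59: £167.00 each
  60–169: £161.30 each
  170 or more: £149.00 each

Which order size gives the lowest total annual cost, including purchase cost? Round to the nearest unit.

Q* ≈ 170 kits

Holding cost per unit per year at price C is H = 0.25·C.
Evaluate total cost at each tier's feasible EOQ or, if the EOQ is below the tier, at the tier's minimum quantity.
Tier 1 (£167.00): EOQ = 78.2 exceeds tier's upper bound 59, so this tier is dominated.
EOQ at £161.30 = 79.5 (feasible in tier 2): TC = 7,590×£161.30 + (7,590/79.5)×16.8 + (79.5/2)×0.25×£161.30 = £1,227,473.84.
EOQ at £149.00 = 82.7 < 170, so use break Q=170: TC = 7,590×£149.00 + (7,590/170.0)×16.8 + (170.0/2)×0.25×£149.00 = £1,134,826.32.
Lowest total cost is £1,134,826.32 at Q = 170.0.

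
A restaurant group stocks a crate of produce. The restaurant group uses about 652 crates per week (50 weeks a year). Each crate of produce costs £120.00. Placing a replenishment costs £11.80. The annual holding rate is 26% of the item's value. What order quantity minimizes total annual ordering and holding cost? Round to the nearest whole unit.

Annual demand D = 652 × 50 = 32,600.
Holding cost H = 0.26 × £120.00 = £31.2000 per unit per year.
EOQ = √(2DS / H) = √(2 × 32,600 × 11.8 / 31.2).
= √(769,360 / 31.2) = √24,658.9744 ≈ 157.032.

Q* ≈ 157 crates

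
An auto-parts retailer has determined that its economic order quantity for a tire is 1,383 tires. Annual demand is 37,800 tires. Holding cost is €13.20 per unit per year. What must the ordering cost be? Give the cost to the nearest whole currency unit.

S ≈ €334

Invert the EOQ relation Q*² = 2DS/H.
From Q* = √(2DS/H): S = Q*²H / (2D) = 1,383² × 13.2 / (2 × 37,800) = 333.9616.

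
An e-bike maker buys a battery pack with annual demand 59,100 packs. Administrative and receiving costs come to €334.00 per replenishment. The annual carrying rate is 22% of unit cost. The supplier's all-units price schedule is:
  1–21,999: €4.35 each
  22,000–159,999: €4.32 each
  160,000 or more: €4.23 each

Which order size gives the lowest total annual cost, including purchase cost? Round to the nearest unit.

Q* ≈ 6,423 packs

Holding cost per unit per year at price C is H = 0.22·C.
Evaluate total cost at each tier's feasible EOQ or, if the EOQ is below the tier, at the tier's minimum quantity.
EOQ at €4.35 = 6422.8 (feasible in tier 1): TC = 59,100×€4.35 + (59,100/6422.8)×334 + (6422.8/2)×0.22×€4.35 = €263,231.64.
EOQ at €4.32 = 6445.1 < 22000, so use break Q=22000: TC = 59,100×€4.32 + (59,100/22000.0)×334 + (22000.0/2)×0.22×€4.32 = €266,663.65.
EOQ at €4.23 = 6513.3 < 160000, so use break Q=160000: TC = 59,100×€4.23 + (59,100/160000.0)×334 + (160000.0/2)×0.22×€4.23 = €324,564.37.
Lowest total cost is €263,231.64 at Q = 6422.8.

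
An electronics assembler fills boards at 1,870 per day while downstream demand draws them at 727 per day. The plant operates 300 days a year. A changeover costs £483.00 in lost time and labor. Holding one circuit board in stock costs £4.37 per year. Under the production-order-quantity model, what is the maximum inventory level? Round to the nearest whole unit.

I_max ≈ 5,428 boards

Annual demand D = 727 × 300 = 218,100.
Production build-up factor (1 − d/p) = 1 − 727/1,870 = 0.6112.
Q* = √(2DS / (H(1 − d/p))) = √(2 × 218,100 × 483 / (4.37 × 0.6112)).
= √(210,684,600 / 2.6711) ≈ 8881.235.
Maximum inventory = Q*(1 − d/p) = 8881.235 × 0.6112 ≈ 5428.477.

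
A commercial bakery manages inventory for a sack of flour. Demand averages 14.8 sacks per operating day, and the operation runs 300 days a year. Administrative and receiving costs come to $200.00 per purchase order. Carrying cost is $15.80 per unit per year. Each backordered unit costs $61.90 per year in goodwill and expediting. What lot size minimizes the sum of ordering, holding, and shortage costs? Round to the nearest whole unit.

Q* ≈ 376 sacks

Annual demand D = 14.8 × 300 = 4,440.
With planned backorders, Q* = √(2DS/H) · √((H+B)/B).
√(2DS/H) = √(2 × 4,440 × 200 / 15.8) = 335.269.
√((H+B)/B) = √((15.8+61.9)/61.9) = 1.1204.
Q* ≈ 375.628.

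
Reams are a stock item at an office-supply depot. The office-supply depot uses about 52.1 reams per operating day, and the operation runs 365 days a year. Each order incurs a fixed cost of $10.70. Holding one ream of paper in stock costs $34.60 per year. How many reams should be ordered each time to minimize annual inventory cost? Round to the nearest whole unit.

Annual demand D = 52.1 × 365 = 19,016.5.
EOQ = √(2DS / H) = √(2 × 19,016.5 × 10.7 / 34.6).
= √(406,953.1 / 34.6) = √11,761.6503 ≈ 108.451.

Q* ≈ 108 reams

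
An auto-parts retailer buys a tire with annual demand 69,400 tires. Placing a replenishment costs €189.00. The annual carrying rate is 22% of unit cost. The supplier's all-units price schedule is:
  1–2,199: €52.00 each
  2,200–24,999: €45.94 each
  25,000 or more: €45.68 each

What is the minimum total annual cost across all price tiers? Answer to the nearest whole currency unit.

Holding cost per unit per year at price C is H = 0.22·C.
Candidates are each tier's EOQ (if it falls in that tier) and each price-break quantity.
EOQ at €52.00 = 1514.3 (feasible in tier 1): TC = 69,400×€52.00 + (69,400/1514.3)×189 + (1514.3/2)×0.22×€52.00 = €3,626,123.62.
EOQ at €45.94 = 1611.1 < 2200, so use break Q=2200: TC = 69,400×€45.94 + (69,400/2200.0)×189 + (2200.0/2)×0.22×€45.94 = €3,205,315.57.
EOQ at €45.68 = 1615.7 < 25000, so use break Q=25000: TC = 69,400×€45.68 + (69,400/25000.0)×189 + (25000.0/2)×0.22×€45.68 = €3,296,336.66.
Lowest total cost among the candidates is at Q = 2200.0.

TC* ≈ €3,205,316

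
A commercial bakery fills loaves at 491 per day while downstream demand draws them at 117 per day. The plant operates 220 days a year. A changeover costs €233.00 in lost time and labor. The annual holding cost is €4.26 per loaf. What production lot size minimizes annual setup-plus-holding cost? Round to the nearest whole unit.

Annual demand D = 117 × 220 = 25,740.
Production build-up factor (1 − d/p) = 1 − 117/491 = 0.7617.
Q* = √(2DS / (H(1 − d/p))) = √(2 × 25,740 × 233 / (4.26 × 0.7617)).
= √(11,994,840 / 3.2449) ≈ 1922.637.

Q* ≈ 1,923 loaves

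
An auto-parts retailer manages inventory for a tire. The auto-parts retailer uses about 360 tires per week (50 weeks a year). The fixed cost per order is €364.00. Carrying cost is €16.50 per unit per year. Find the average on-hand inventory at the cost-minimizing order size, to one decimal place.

Annual demand D = 360 × 50 = 18,000.
The optimal lot size = √(2DS/H) = √(2 × 18,000 × 364 / 16.5) ≈ 891.17.
Average inventory = Q*/2 ≈ 891.17 / 2 = 445.584.

Average inventory ≈ 445.6 tires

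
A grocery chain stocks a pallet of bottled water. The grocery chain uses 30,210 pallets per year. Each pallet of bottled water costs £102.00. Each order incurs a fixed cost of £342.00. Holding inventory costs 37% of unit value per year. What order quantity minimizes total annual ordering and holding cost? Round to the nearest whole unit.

Q* ≈ 740 pallets

Holding cost H = 0.37 × £102.00 = £37.7400 per unit per year.
EOQ = √(2DS / H) = √(2 × 30,210 × 342 / 37.74).
= √(20,663,640 / 37.74) = √547,526.2321 ≈ 739.950.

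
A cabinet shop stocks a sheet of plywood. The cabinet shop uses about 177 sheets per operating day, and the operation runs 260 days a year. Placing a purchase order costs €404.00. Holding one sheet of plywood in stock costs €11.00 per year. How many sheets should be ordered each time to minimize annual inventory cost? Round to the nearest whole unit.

Q* ≈ 1,839 sheets

Annual demand D = 177 × 260 = 46,020.
EOQ = √(2DS / H) = √(2 × 46,020 × 404 / 11).
= √(37,184,160 / 11) = √3,380,378.1818 ≈ 1838.580.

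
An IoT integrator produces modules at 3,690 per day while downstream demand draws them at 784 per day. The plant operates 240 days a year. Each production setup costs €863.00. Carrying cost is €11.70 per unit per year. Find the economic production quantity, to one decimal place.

Annual demand D = 784 × 240 = 188,160.
Production build-up factor (1 − d/p) = 1 − 784/3,690 = 0.7875.
Q* = √(2DS / (H(1 − d/p))) = √(2 × 188,160 × 863 / (11.7 × 0.7875)).
= √(324,764,160 / 9.2141) ≈ 5936.856.

Q* ≈ 5,936.9 modules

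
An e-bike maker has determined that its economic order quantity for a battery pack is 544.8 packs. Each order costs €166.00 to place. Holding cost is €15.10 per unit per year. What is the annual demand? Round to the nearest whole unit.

The basic EOQ model gives Q* = √(2DS/H); rearrange for the unknown.
From Q* = √(2DS/H): D = Q*²H / (2S) = 544.8² × 15.1 / (2 × 166) = 13499.356.

D ≈ 13,499 packs per year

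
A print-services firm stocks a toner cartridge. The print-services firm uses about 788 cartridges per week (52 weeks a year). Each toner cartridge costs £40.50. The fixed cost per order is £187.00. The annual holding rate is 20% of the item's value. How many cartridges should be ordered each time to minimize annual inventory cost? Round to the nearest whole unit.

Annual demand D = 788 × 52 = 40,976.
Holding cost H = 0.20 × £40.50 = £8.1000 per unit per year.
EOQ = √(2DS / H) = √(2 × 40,976 × 187 / 8.1).
= √(15,325,024 / 8.1) = √1,891,978.2716 ≈ 1375.492.

Q* ≈ 1,375 cartridges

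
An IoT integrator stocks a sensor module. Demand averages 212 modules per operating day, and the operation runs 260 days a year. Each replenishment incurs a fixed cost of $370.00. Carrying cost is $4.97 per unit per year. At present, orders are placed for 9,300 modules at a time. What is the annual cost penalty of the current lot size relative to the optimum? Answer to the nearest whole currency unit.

Extra cost ≈ $11,065 per year

Annual demand D = 212 × 260 = 55,120.
EOQ = √(2DS/H) = √(2 × 55,120 × 370 / 4.97) ≈ 2864.79.
Cost at Q* = (D/Q*)S + (Q*/2)H = √(2DSH) ≈ $14,237.99.
Cost at Q = 9,300: (55,120/9,300)×370 + (9,300/2)×4.97 = $2,192.95 + $23,110.50 = $25,303.45.
Excess = $25,303.45 − $14,237.99 = $11,065.46.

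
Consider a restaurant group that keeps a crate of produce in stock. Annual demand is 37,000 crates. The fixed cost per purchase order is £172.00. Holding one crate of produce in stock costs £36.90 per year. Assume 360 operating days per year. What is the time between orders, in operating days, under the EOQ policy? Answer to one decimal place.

EOQ = √(2DS/H) = √(2 × 37,000 × 172 / 36.9) ≈ 587.31.
Cycle time = Q*/D × 360 = 587.31 / 37,000 × 360 ≈ 5.714 days.

T ≈ 5.7 days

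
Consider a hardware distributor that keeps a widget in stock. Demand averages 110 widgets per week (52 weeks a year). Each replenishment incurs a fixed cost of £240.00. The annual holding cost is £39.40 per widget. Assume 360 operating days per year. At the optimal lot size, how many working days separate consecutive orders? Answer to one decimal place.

T ≈ 16.6 days

Annual demand D = 110 × 52 = 5,720.
Q* = √(2DS/H) = √(2 × 5,720 × 240 / 39.4) ≈ 263.98.
Cycle time = Q*/D × 360 = 263.98 / 5,720 × 360 ≈ 16.614 days.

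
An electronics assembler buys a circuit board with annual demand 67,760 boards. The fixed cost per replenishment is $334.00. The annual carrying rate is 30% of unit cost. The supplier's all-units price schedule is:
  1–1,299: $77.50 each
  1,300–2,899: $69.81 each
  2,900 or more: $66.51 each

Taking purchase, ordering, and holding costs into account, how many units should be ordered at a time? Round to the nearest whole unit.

Q* ≈ 2,900 boards

Holding cost per unit per year at price C is H = 0.30·C.
Candidates are each tier's EOQ (if it falls in that tier) and each price-break quantity.
Tier 1 ($77.50): EOQ = 1395.3 exceeds tier's upper bound 1299, so this tier is dominated.
EOQ at $69.81 = 1470.1 (feasible in tier 2): TC = 67,760×$69.81 + (67,760/1470.1)×334 + (1470.1/2)×0.30×$69.81 = $4,761,114.51.
EOQ at $66.51 = 1506.2 < 2900, so use break Q=2900: TC = 67,760×$66.51 + (67,760/2900.0)×334 + (2900.0/2)×0.30×$66.51 = $4,543,453.53.
Lowest total cost is $4,543,453.53 at Q = 2900.0.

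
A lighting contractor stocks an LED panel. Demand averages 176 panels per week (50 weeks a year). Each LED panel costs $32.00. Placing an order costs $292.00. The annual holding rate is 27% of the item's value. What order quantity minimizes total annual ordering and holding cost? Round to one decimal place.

Q* ≈ 771.2 panels

Annual demand D = 176 × 50 = 8,800.
Holding cost H = 0.27 × $32.00 = $8.6400 per unit per year.
EOQ = √(2DS / H) = √(2 × 8,800 × 292 / 8.64).
= √(5,139,200 / 8.64) = √594,814.8148 ≈ 771.242.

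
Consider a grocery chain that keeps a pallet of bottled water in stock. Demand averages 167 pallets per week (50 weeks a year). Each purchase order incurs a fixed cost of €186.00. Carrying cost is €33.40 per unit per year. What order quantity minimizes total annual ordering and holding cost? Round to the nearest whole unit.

Annual demand D = 167 × 50 = 8,350.
EOQ = √(2DS / H) = √(2 × 8,350 × 186 / 33.4).
= √(3,106,200 / 33.4) = √93,000 ≈ 304.959.

Q* ≈ 305 pallets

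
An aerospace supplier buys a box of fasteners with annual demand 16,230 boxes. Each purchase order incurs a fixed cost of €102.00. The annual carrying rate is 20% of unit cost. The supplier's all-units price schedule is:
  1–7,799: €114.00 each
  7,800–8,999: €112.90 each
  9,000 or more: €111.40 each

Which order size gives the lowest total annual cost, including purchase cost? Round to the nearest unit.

Holding cost per unit per year at price C is H = 0.20·C.
Candidates are each tier's EOQ (if it falls in that tier) and each price-break quantity.
EOQ at €114.00 = 381.1 (feasible in tier 1): TC = 16,230×€114.00 + (16,230/381.1)×102 + (381.1/2)×0.20×€114.00 = €1,858,908.44.
EOQ at €112.90 = 382.9 < 7800, so use break Q=7800: TC = 16,230×€112.90 + (16,230/7800.0)×102 + (7800.0/2)×0.20×€112.90 = €1,920,641.24.
EOQ at €111.40 = 385.5 < 9000, so use break Q=9000: TC = 16,230×€111.40 + (16,230/9000.0)×102 + (9000.0/2)×0.20×€111.40 = €1,908,465.94.
Lowest total cost is €1,858,908.44 at Q = 381.1.

Q* ≈ 381 boxes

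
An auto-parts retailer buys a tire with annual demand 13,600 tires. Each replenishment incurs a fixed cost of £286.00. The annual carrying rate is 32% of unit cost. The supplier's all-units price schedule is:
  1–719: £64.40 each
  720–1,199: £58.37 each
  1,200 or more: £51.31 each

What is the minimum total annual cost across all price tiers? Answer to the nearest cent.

TC* ≈ £710,908.85

Holding cost per unit per year at price C is H = 0.32·C.
For each price level, check whether its EOQ is feasible; otherwise the best quantity at that price is the breakpoint.
EOQ at £64.40 = 614.4 (feasible in tier 1): TC = 13,600×£64.40 + (13,600/614.4)×286 + (614.4/2)×0.32×£64.40 = £888,501.51.
EOQ at £58.37 = 645.4 < 720, so use break Q=720: TC = 13,600×£58.37 + (13,600/720.0)×286 + (720.0/2)×0.32×£58.37 = £805,958.45.
EOQ at £51.31 = 688.3 < 1200, so use break Q=1200: TC = 13,600×£51.31 + (13,600/1200.0)×286 + (1200.0/2)×0.32×£51.31 = £710,908.85.
Lowest total cost among the candidates is at Q = 1200.0.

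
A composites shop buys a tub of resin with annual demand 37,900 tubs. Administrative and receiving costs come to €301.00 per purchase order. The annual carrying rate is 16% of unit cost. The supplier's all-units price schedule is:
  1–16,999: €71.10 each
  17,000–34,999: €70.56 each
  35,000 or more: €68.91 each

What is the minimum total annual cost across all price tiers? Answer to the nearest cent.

Holding cost per unit per year at price C is H = 0.16·C.
For each price level, check whether its EOQ is feasible; otherwise the best quantity at that price is the breakpoint.
EOQ at €71.10 = 1416.2 (feasible in tier 1): TC = 37,900×€71.10 + (37,900/1416.2)×301 + (1416.2/2)×0.16×€71.10 = €2,710,800.63.
EOQ at €70.56 = 1421.6 < 17000, so use break Q=17000: TC = 37,900×€70.56 + (37,900/17000.0)×301 + (17000.0/2)×0.16×€70.56 = €2,770,856.65.
EOQ at €68.91 = 1438.5 < 35000, so use break Q=35000: TC = 37,900×€68.91 + (37,900/35000.0)×301 + (35000.0/2)×0.16×€68.91 = €2,804,962.94.
Lowest total cost among the candidates is at Q = 1416.2.

TC* ≈ €2,710,800.63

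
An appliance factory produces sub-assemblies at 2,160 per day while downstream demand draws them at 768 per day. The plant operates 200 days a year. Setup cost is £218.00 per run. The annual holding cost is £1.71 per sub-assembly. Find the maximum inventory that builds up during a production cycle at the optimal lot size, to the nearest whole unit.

I_max ≈ 5,024 sub-assemblies

Annual demand D = 768 × 200 = 153,600.
Production build-up factor (1 − d/p) = 1 − 768/2,160 = 0.6444.
Q* = √(2DS / (H(1 − d/p))) = √(2 × 153,600 × 218 / (1.71 × 0.6444)).
= √(66,969,600 / 1.102) ≈ 7795.573.
Maximum inventory = Q*(1 − d/p) = 7795.573 × 0.6444 ≈ 5023.814.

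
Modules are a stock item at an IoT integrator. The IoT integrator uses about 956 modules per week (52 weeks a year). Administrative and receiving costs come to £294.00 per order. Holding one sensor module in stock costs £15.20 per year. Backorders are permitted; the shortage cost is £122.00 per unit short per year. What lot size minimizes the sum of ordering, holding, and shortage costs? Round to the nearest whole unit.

Annual demand D = 956 × 52 = 49,712.
With planned backorders, Q* = √(2DS/H) · √((H+B)/B).
√(2DS/H) = √(2 × 49,712 × 294 / 15.2) = 1386.748.
√((H+B)/B) = √((15.2+122)/122) = 1.0605.
Q* ≈ 1470.600.

Q* ≈ 1,471 modules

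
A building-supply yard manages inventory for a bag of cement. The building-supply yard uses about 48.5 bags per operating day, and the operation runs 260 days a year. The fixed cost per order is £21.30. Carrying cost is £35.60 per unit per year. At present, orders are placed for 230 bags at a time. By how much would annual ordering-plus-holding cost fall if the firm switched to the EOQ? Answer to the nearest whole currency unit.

Extra cost ≈ £889 per year

Annual demand D = 48.5 × 260 = 12,610.
EOQ = √(2DS/H) = √(2 × 12,610 × 21.3 / 35.6) ≈ 122.84.
Cost at Q* = (D/Q*)S + (Q*/2)H = √(2DSH) ≈ £4,373.08.
Cost at Q = 230: (12,610/230)×21.3 + (230/2)×35.6 = £1,167.80 + £4,094.00 = £5,261.80.
Excess = £5,261.80 − £4,373.08 = £888.72.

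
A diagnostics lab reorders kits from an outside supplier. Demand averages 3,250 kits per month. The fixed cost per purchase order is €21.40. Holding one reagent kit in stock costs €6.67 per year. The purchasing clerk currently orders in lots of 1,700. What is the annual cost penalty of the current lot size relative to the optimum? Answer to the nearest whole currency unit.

Extra cost ≈ €2,824 per year

Annual demand D = 3,250 × 12 = 39,000.
EOQ = √(2DS/H) = √(2 × 39,000 × 21.4 / 6.67) ≈ 500.25.
Cost at Q* = (D/Q*)S + (Q*/2)H = √(2DSH) ≈ €3,336.70.
Cost at Q = 1,700: (39,000/1,700)×21.4 + (1,700/2)×6.67 = €490.94 + €5,669.50 = €6,160.44.
Excess = €6,160.44 − €3,336.70 = €2,823.74.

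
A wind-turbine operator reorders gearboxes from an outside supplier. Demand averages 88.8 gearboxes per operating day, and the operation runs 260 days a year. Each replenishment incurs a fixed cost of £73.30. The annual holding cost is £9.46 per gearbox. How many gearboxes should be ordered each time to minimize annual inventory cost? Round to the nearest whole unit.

Q* ≈ 598 gearboxes

Annual demand D = 88.8 × 260 = 23,088.
EOQ = √(2DS / H) = √(2 × 23,088 × 73.3 / 9.46).
= √(3,384,700.8 / 9.46) = √357,790.7822 ≈ 598.156.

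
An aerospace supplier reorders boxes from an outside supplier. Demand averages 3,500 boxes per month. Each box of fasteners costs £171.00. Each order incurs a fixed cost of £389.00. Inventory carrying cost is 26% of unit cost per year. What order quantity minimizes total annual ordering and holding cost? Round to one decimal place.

Q* ≈ 857.3 boxes

Annual demand D = 3,500 × 12 = 42,000.
Holding cost H = 0.26 × £171.00 = £44.4600 per unit per year.
EOQ = √(2DS / H) = √(2 × 42,000 × 389 / 44.46).
= √(32,676,000 / 44.46) = √734,952.7665 ≈ 857.294.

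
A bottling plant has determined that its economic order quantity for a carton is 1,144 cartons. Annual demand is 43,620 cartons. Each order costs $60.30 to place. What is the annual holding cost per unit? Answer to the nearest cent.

Squaring Q* = √(2DS/H) gives Q*² = 2DS/H.
From Q* = √(2DS/H): H = 2DS / Q*² = 2 × 43,620 × 60.3 / 1,144² = 4.0196.

H ≈ $4.02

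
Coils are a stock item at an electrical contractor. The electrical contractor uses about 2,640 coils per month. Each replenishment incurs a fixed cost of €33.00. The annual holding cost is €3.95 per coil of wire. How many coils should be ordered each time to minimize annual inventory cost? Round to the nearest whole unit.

Q* ≈ 728 coils

Annual demand D = 2,640 × 12 = 31,680.
EOQ = √(2DS / H) = √(2 × 31,680 × 33 / 3.95).
= √(2,090,880 / 3.95) = √529,336.7089 ≈ 727.555.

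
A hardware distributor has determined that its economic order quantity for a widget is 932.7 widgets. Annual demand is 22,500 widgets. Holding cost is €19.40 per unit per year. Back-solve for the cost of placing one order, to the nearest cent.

S ≈ €375.04

Invert the EOQ relation Q*² = 2DS/H.
From Q* = √(2DS/H): S = Q*²H / (2D) = 932.7² × 19.4 / (2 × 22,500) = 375.0362.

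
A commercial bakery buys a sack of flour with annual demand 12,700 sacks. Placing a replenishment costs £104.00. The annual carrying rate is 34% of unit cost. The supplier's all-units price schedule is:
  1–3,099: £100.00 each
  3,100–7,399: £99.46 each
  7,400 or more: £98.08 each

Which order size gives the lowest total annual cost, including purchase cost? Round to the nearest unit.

Holding cost per unit per year at price C is H = 0.34·C.
Evaluate total cost at each tier's feasible EOQ or, if the EOQ is below the tier, at the tier's minimum quantity.
EOQ at £100.00 = 278.7 (feasible in tier 1): TC = 12,700×£100.00 + (12,700/278.7)×104 + (278.7/2)×0.34×£100.00 = £1,279,477.05.
EOQ at £99.46 = 279.5 < 3100, so use break Q=3100: TC = 12,700×£99.46 + (12,700/3100.0)×104 + (3100.0/2)×0.34×£99.46 = £1,315,983.48.
EOQ at £98.08 = 281.5 < 7400, so use break Q=7400: TC = 12,700×£98.08 + (12,700/7400.0)×104 + (7400.0/2)×0.34×£98.08 = £1,369,179.13.
Lowest total cost is £1,279,477.05 at Q = 278.7.

Q* ≈ 279 sacks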